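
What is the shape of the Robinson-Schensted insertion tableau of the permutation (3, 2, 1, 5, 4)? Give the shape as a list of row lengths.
[2, 2, 1]

Row-insert each entry into an empty tableau.

After inserting 3: P = [[3]].
After inserting 2: P = [[2], [3]].
After inserting 1: P = [[1], [2], [3]].
After inserting 5: P = [[1, 5], [2], [3]].
After inserting 4: P = [[1, 4], [2, 5], [3]].

The final insertion tableau P = [[1, 4], [2, 5], [3]] has shape [2, 2, 1].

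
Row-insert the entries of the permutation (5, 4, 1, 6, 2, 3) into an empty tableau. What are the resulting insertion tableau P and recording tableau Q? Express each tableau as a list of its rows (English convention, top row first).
P = [[1, 2, 3], [4, 6], [5]], Q = [[1, 4, 6], [2, 5], [3]]

Insert each entry of the permutation into P by Schensted row insertion, recording in Q the position of each new cell.

Insert 5: appended to row 1. P = [[5]], Q = [[1]].
Insert 4: 4 bumps 5 from row 1; 5 starts row 2. P = [[4], [5]], Q = [[1], [2]].
Insert 1: 1 bumps 4 from row 1; 4 bumps 5 from row 2; 5 starts row 3. P = [[1], [4], [5]], Q = [[1], [2], [3]].
Insert 6: appended to row 1. P = [[1, 6], [4], [5]], Q = [[1, 4], [2], [3]].
Insert 2: 2 bumps 6 from row 1; 6 appends to row 2. P = [[1, 2], [4, 6], [5]], Q = [[1, 4], [2, 5], [3]].
Insert 3: appended to row 1. P = [[1, 2, 3], [4, 6], [5]], Q = [[1, 4, 6], [2, 5], [3]].

So P = [[1, 2, 3], [4, 6], [5]], Q = [[1, 4, 6], [2, 5], [3]].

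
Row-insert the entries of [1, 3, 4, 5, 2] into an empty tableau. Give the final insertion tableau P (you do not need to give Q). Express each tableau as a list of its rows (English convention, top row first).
Insert 1: appended to row 1. P = [[1]].
Insert 3: appended to row 1. P = [[1, 3]].
Insert 4: appended to row 1. P = [[1, 3, 4]].
Insert 5: appended to row 1. P = [[1, 3, 4, 5]].
Insert 2: 2 bumps 3 from row 1; 3 starts row 2. P = [[1, 2, 4, 5], [3]].

So P = [[1, 2, 4, 5], [3]].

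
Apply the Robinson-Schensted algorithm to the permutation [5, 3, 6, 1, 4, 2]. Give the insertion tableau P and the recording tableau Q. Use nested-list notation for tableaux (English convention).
P = [[1, 2], [3, 4], [5, 6]], Q = [[1, 3], [2, 5], [4, 6]]

Insert each entry of the permutation into P by Schensted row insertion, recording in Q the position of each new cell.

Insert 5: appended to row 1. P = [[5]], Q = [[1]].
Insert 3: 3 bumps 5 from row 1; 5 starts row 2. P = [[3], [5]], Q = [[1], [2]].
Insert 6: appended to row 1. P = [[3, 6], [5]], Q = [[1, 3], [2]].
Insert 1: 1 bumps 3 from row 1; 3 bumps 5 from row 2; 5 starts row 3. P = [[1, 6], [3], [5]], Q = [[1, 3], [2], [4]].
Insert 4: 4 bumps 6 from row 1; 6 appends to row 2. P = [[1, 4], [3, 6], [5]], Q = [[1, 3], [2, 5], [4]].
Insert 2: 2 bumps 4 from row 1; 4 bumps 6 from row 2; 6 appends to row 3. P = [[1, 2], [3, 4], [5, 6]], Q = [[1, 3], [2, 5], [4, 6]].

So P = [[1, 2], [3, 4], [5, 6]], Q = [[1, 3], [2, 5], [4, 6]].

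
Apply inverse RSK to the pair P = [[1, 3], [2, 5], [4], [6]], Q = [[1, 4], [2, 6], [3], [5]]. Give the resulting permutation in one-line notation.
Reverse the RSK construction: for i from n down to 1, find the cell of Q containing i, remove the entry at that cell from P, and reverse-bump it up through P; the value ejected from row 1 is w(i).

Step i=6: Q has 6 at row 2, column 2; remove 5 from row 2 of P and reverse-bump: 5 enters row 1 and ejects 3. So w(6) = 3. P is now [[1, 5], [2], [4], [6]].
Step i=5: Q has 5 at row 4, column 1; remove 6 from row 4 of P and reverse-bump: 6 enters row 3 and ejects 4; 4 enters row 2 and ejects 2; 2 enters row 1 and ejects 1. So w(5) = 1. P is now [[2, 5], [4], [6]].
Step i=4: Q has 4 at row 1, column 2; remove that cell from P, ejecting 5. So w(4) = 5. P is now [[2], [4], [6]].
Step i=3: Q has 3 at row 3, column 1; remove 6 from row 3 of P and reverse-bump: 6 enters row 2 and ejects 4; 4 enters row 1 and ejects 2. So w(3) = 2. P is now [[4], [6]].
Step i=2: Q has 2 at row 2, column 1; remove 6 from row 2 of P and reverse-bump: 6 enters row 1 and ejects 4. So w(2) = 4. P is now [[6]].
Step i=1: Q has 1 at row 1, column 1; remove that cell from P, ejecting 6. So w(1) = 6. P is now [].

So w = 6 4 2 5 1 3.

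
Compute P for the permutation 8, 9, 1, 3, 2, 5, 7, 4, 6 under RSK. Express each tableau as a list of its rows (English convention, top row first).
Insert 8: appended to row 1. P = [[8]].
Insert 9: appended to row 1. P = [[8, 9]].
Insert 1: 1 bumps 8 from row 1; 8 starts row 2. P = [[1, 9], [8]].
Insert 3: 3 bumps 9 from row 1; 9 appends to row 2. P = [[1, 3], [8, 9]].
Insert 2: 2 bumps 3 from row 1; 3 bumps 8 from row 2; 8 starts row 3. P = [[1, 2], [3, 9], [8]].
Insert 5: appended to row 1. P = [[1, 2, 5], [3, 9], [8]].
Insert 7: appended to row 1. P = [[1, 2, 5, 7], [3, 9], [8]].
Insert 4: 4 bumps 5 from row 1; 5 bumps 9 from row 2; 9 appends to row 3. P = [[1, 2, 4, 7], [3, 5], [8, 9]].
Insert 6: 6 bumps 7 from row 1; 7 appends to row 2. P = [[1, 2, 4, 6], [3, 5, 7], [8, 9]].

So P = [[1, 2, 4, 6], [3, 5, 7], [8, 9]].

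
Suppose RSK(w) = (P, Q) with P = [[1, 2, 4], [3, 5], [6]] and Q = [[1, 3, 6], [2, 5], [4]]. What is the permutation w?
Reverse the RSK construction: for i from n down to 1, find the cell of Q containing i, remove the entry at that cell from P, and reverse-bump it up through P; the value ejected from row 1 is w(i).

Step i=6: Q has 6 at row 1, column 3; remove that cell from P, ejecting 4. So w(6) = 4. P is now [[1, 2], [3, 5], [6]].
Step i=5: Q has 5 at row 2, column 2; remove 5 from row 2 of P and reverse-bump: 5 enters row 1 and ejects 2. So w(5) = 2. P is now [[1, 5], [3], [6]].
Step i=4: Q has 4 at row 3, column 1; remove 6 from row 3 of P and reverse-bump: 6 enters row 2 and ejects 3; 3 enters row 1 and ejects 1. So w(4) = 1. P is now [[3, 5], [6]].
Step i=3: Q has 3 at row 1, column 2; remove that cell from P, ejecting 5. So w(3) = 5. P is now [[3], [6]].
Step i=2: Q has 2 at row 2, column 1; remove 6 from row 2 of P and reverse-bump: 6 enters row 1 and ejects 3. So w(2) = 3. P is now [[6]].
Step i=1: Q has 1 at row 1, column 1; remove that cell from P, ejecting 6. So w(1) = 6. P is now [].

So w = 6 3 5 1 2 4.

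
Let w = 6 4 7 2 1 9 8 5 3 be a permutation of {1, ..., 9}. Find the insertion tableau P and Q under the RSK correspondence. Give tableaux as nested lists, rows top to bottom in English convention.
Insert each entry of the permutation into P by Schensted row insertion, recording in Q the position of each new cell.

Insert 6: appended to row 1. P = [[6]].
Insert 4: 4 bumps 6 from row 1; 6 starts row 2. P = [[4], [6]].
Insert 7: appended to row 1. P = [[4, 7], [6]].
Insert 2: 2 bumps 4 from row 1; 4 bumps 6 from row 2; 6 starts row 3. P = [[2, 7], [4], [6]].
Insert 1: 1 bumps 2 from row 1; 2 bumps 4 from row 2; 4 bumps 6 from row 3; 6 starts row 4. P = [[1, 7], [2], [4], [6]].
Insert 9: appended to row 1. P = [[1, 7, 9], [2], [4], [6]].
Insert 8: 8 bumps 9 from row 1; 9 appends to row 2. P = [[1, 7, 8], [2, 9], [4], [6]].
Insert 5: 5 bumps 7 from row 1; 7 bumps 9 from row 2; 9 appends to row 3. P = [[1, 5, 8], [2, 7], [4, 9], [6]].
Insert 3: 3 bumps 5 from row 1; 5 bumps 7 from row 2; 7 bumps 9 from row 3; 9 appends to row 4. P = [[1, 3, 8], [2, 5], [4, 7], [6, 9]].

So P = [[1, 3, 8], [2, 5], [4, 7], [6, 9]], Q = [[1, 3, 6], [2, 7], [4, 8], [5, 9]].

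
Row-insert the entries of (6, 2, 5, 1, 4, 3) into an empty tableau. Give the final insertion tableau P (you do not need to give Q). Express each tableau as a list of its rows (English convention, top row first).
Insert 6: appended to row 1. P = [[6]].
Insert 2: 2 bumps 6 from row 1; 6 starts row 2. P = [[2], [6]].
Insert 5: appended to row 1. P = [[2, 5], [6]].
Insert 1: 1 bumps 2 from row 1; 2 bumps 6 from row 2; 6 starts row 3. P = [[1, 5], [2], [6]].
Insert 4: 4 bumps 5 from row 1; 5 appends to row 2. P = [[1, 4], [2, 5], [6]].
Insert 3: 3 bumps 4 from row 1; 4 bumps 5 from row 2; 5 bumps 6 from row 3; 6 starts row 4. P = [[1, 3], [2, 4], [5], [6]].

So P = [[1, 3], [2, 4], [5], [6]].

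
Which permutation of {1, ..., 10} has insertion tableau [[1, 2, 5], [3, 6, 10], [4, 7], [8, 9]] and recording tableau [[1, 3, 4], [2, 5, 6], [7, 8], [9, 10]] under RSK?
Reverse RSK: for i = n, n-1, ..., 1, locate i in Q, remove the corresponding corner cell from P, and reverse-bump its entry up through P; the value ejected from row 1 is w(i).

So w = 8 1 9 10 4 7 3 6 2 5.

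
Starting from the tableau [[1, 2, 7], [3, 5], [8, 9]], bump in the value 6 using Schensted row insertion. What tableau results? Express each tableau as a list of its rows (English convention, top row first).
[[1, 2, 6], [3, 5, 7], [8, 9]]

In row 1, 6 replaces 7 (the leftmost entry greater than 6); 7 is bumped to row 2. 7 is appended to row 2. The new tableau is [[1, 2, 6], [3, 5, 7], [8, 9]].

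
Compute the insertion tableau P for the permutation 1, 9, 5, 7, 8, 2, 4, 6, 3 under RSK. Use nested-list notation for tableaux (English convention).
After inserting 1: P = [[1]].
After inserting 9: P = [[1, 9]].
After inserting 5: P = [[1, 5], [9]].
After inserting 7: P = [[1, 5, 7], [9]].
After inserting 8: P = [[1, 5, 7, 8], [9]].
After inserting 2: P = [[1, 2, 7, 8], [5], [9]].
After inserting 4: P = [[1, 2, 4, 8], [5, 7], [9]].
After inserting 6: P = [[1, 2, 4, 6], [5, 7, 8], [9]].
After inserting 3: P = [[1, 2, 3, 6], [4, 7, 8], [5], [9]].

So P = [[1, 2, 3, 6], [4, 7, 8], [5], [9]].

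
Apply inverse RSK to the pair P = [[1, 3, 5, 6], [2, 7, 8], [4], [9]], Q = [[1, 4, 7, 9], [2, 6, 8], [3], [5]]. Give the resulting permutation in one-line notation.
Reverse the RSK construction: for i from n down to 1, find the cell of Q containing i, remove the entry at that cell from P, and reverse-bump it up through P; the value ejected from row 1 is w(i).

Step i=9: Q has 9 at row 1, column 4; remove that cell from P, ejecting 6. So w(9) = 6. P is now [[1, 3, 5], [2, 7, 8], [4], [9]].
Step i=8: Q has 8 at row 2, column 3; remove 8 from row 2 of P and reverse-bump: 8 enters row 1 and ejects 5. So w(8) = 5. P is now [[1, 3, 8], [2, 7], [4], [9]].
Step i=7: Q has 7 at row 1, column 3; remove that cell from P, ejecting 8. So w(7) = 8. P is now [[1, 3], [2, 7], [4], [9]].
Step i=6: Q has 6 at row 2, column 2; remove 7 from row 2 of P and reverse-bump: 7 enters row 1 and ejects 3. So w(6) = 3. P is now [[1, 7], [2], [4], [9]].
Step i=5: Q has 5 at row 4, column 1; remove 9 from row 4 of P and reverse-bump: 9 enters row 3 and ejects 4; 4 enters row 2 and ejects 2; 2 enters row 1 and ejects 1. So w(5) = 1. P is now [[2, 7], [4], [9]].
Step i=4: Q has 4 at row 1, column 2; remove that cell from P, ejecting 7. So w(4) = 7. P is now [[2], [4], [9]].
Step i=3: Q has 3 at row 3, column 1; remove 9 from row 3 of P and reverse-bump: 9 enters row 2 and ejects 4; 4 enters row 1 and ejects 2. So w(3) = 2. P is now [[4], [9]].
Step i=2: Q has 2 at row 2, column 1; remove 9 from row 2 of P and reverse-bump: 9 enters row 1 and ejects 4. So w(2) = 4. P is now [[9]].
Step i=1: Q has 1 at row 1, column 1; remove that cell from P, ejecting 9. So w(1) = 9. P is now [].

So w = 9 4 2 7 1 3 8 5 6.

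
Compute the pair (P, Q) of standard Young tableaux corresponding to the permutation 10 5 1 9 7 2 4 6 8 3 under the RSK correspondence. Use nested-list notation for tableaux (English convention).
P = [[1, 2, 3, 6, 8], [4, 7], [5], [9], [10]], Q = [[1, 4, 7, 8, 9], [2, 5], [3], [6], [10]]

Insert each entry of the permutation into P by Schensted row insertion, recording in Q the position of each new cell.

Insert 10: appended to row 1. P = [[10]], Q = [[1]].
Insert 5: 5 bumps 10 from row 1; 10 starts row 2. P = [[5], [10]], Q = [[1], [2]].
Insert 1: 1 bumps 5 from row 1; 5 bumps 10 from row 2; 10 starts row 3. P = [[1], [5], [10]], Q = [[1], [2], [3]].
Insert 9: appended to row 1. P = [[1, 9], [5], [10]], Q = [[1, 4], [2], [3]].
Insert 7: 7 bumps 9 from row 1; 9 appends to row 2. P = [[1, 7], [5, 9], [10]], Q = [[1, 4], [2, 5], [3]].
Insert 2: 2 bumps 7 from row 1; 7 bumps 9 from row 2; 9 bumps 10 from row 3; 10 starts row 4. P = [[1, 2], [5, 7], [9], [10]], Q = [[1, 4], [2, 5], [3], [6]].
Insert 4: appended to row 1. P = [[1, 2, 4], [5, 7], [9], [10]], Q = [[1, 4, 7], [2, 5], [3], [6]].
Insert 6: appended to row 1. P = [[1, 2, 4, 6], [5, 7], [9], [10]], Q = [[1, 4, 7, 8], [2, 5], [3], [6]].
Insert 8: appended to row 1. P = [[1, 2, 4, 6, 8], [5, 7], [9], [10]], Q = [[1, 4, 7, 8, 9], [2, 5], [3], [6]].
Insert 3: 3 bumps 4 from row 1; 4 bumps 5 from row 2; 5 bumps 9 from row 3; 9 bumps 10 from row 4; 10 starts row 5. P = [[1, 2, 3, 6, 8], [4, 7], [5], [9], [10]], Q = [[1, 4, 7, 8, 9], [2, 5], [3], [6], [10]].

So P = [[1, 2, 3, 6, 8], [4, 7], [5], [9], [10]], Q = [[1, 4, 7, 8, 9], [2, 5], [3], [6], [10]].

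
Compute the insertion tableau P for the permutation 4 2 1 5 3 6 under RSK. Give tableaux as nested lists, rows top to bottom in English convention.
Insert 4: appended to row 1. P = [[4]].
Insert 2: 2 bumps 4 from row 1; 4 starts row 2. P = [[2], [4]].
Insert 1: 1 bumps 2 from row 1; 2 bumps 4 from row 2; 4 starts row 3. P = [[1], [2], [4]].
Insert 5: appended to row 1. P = [[1, 5], [2], [4]].
Insert 3: 3 bumps 5 from row 1; 5 appends to row 2. P = [[1, 3], [2, 5], [4]].
Insert 6: appended to row 1. P = [[1, 3, 6], [2, 5], [4]].

So P = [[1, 3, 6], [2, 5], [4]].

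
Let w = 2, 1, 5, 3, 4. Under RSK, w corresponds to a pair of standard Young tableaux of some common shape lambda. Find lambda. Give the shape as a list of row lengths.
[3, 2]

Row-insert each entry into an empty tableau.

After inserting 2: P = [[2]].
After inserting 1: P = [[1], [2]].
After inserting 5: P = [[1, 5], [2]].
After inserting 3: P = [[1, 3], [2, 5]].
After inserting 4: P = [[1, 3, 4], [2, 5]].

The final insertion tableau P = [[1, 3, 4], [2, 5]] has shape [3, 2].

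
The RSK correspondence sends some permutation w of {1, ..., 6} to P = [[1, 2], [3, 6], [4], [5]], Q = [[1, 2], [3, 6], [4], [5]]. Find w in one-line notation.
Reverse the RSK construction: for i from n down to 1, find the cell of Q containing i, remove the entry at that cell from P, and reverse-bump it up through P; the value ejected from row 1 is w(i).

Step i=6: Q has 6 at row 2, column 2; remove 6 from row 2 of P and reverse-bump: 6 enters row 1 and ejects 2. So w(6) = 2. P is now [[1, 6], [3], [4], [5]].
Step i=5: Q has 5 at row 4, column 1; remove 5 from row 4 of P and reverse-bump: 5 enters row 3 and ejects 4; 4 enters row 2 and ejects 3; 3 enters row 1 and ejects 1. So w(5) = 1. P is now [[3, 6], [4], [5]].
Step i=4: Q has 4 at row 3, column 1; remove 5 from row 3 of P and reverse-bump: 5 enters row 2 and ejects 4; 4 enters row 1 and ejects 3. So w(4) = 3. P is now [[4, 6], [5]].
Step i=3: Q has 3 at row 2, column 1; remove 5 from row 2 of P and reverse-bump: 5 enters row 1 and ejects 4. So w(3) = 4. P is now [[5, 6]].
Step i=2: Q has 2 at row 1, column 2; remove that cell from P, ejecting 6. So w(2) = 6. P is now [[5]].
Step i=1: Q has 1 at row 1, column 1; remove that cell from P, ejecting 5. So w(1) = 5. P is now [].

So w = 5 6 4 3 1 2.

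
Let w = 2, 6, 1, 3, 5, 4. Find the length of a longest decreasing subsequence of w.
3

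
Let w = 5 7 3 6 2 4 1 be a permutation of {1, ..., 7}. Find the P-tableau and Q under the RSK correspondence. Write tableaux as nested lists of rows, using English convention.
Insert each entry of the permutation into P by Schensted row insertion, recording in Q the position of each new cell.

Insert 5: appended to row 1. P = [[5]].
Insert 7: appended to row 1. P = [[5, 7]].
Insert 3: 3 bumps 5 from row 1; 5 starts row 2. P = [[3, 7], [5]].
Insert 6: 6 bumps 7 from row 1; 7 appends to row 2. P = [[3, 6], [5, 7]].
Insert 2: 2 bumps 3 from row 1; 3 bumps 5 from row 2; 5 starts row 3. P = [[2, 6], [3, 7], [5]].
Insert 4: 4 bumps 6 from row 1; 6 bumps 7 from row 2; 7 appends to row 3. P = [[2, 4], [3, 6], [5, 7]].
Insert 1: 1 bumps 2 from row 1; 2 bumps 3 from row 2; 3 bumps 5 from row 3; 5 starts row 4. P = [[1, 4], [2, 6], [3, 7], [5]].

So P = [[1, 4], [2, 6], [3, 7], [5]], Q = [[1, 2], [3, 4], [5, 6], [7]].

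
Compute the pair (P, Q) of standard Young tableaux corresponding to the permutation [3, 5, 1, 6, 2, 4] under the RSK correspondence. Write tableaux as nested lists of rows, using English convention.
Insert each entry of the permutation into P by Schensted row insertion, recording in Q the position of each new cell.

After inserting 3: P = [[3]].
After inserting 5: P = [[3, 5]].
After inserting 1: P = [[1, 5], [3]].
After inserting 6: P = [[1, 5, 6], [3]].
After inserting 2: P = [[1, 2, 6], [3, 5]].
After inserting 4: P = [[1, 2, 4], [3, 5, 6]].

So P = [[1, 2, 4], [3, 5, 6]], Q = [[1, 2, 4], [3, 5, 6]].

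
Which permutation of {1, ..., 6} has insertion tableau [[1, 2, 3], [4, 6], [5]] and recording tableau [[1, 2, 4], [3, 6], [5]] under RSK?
Reverse the RSK construction: for i from n down to 1, find the cell of Q containing i, remove the entry at that cell from P, and reverse-bump it up through P; the value ejected from row 1 is w(i).

Step i=6: Q has 6 at row 2, column 2; remove 6 from row 2 of P and reverse-bump: 6 enters row 1 and ejects 3. So w(6) = 3. P is now [[1, 2, 6], [4], [5]].
Step i=5: Q has 5 at row 3, column 1; remove 5 from row 3 of P and reverse-bump: 5 enters row 2 and ejects 4; 4 enters row 1 and ejects 2. So w(5) = 2. P is now [[1, 4, 6], [5]].
Step i=4: Q has 4 at row 1, column 3; remove that cell from P, ejecting 6. So w(4) = 6. P is now [[1, 4], [5]].
Step i=3: Q has 3 at row 2, column 1; remove 5 from row 2 of P and reverse-bump: 5 enters row 1 and ejects 4. So w(3) = 4. P is now [[1, 5]].
Step i=2: Q has 2 at row 1, column 2; remove that cell from P, ejecting 5. So w(2) = 5. P is now [[1]].
Step i=1: Q has 1 at row 1, column 1; remove that cell from P, ejecting 1. So w(1) = 1. P is now [].

So w = 1 5 4 6 2 3.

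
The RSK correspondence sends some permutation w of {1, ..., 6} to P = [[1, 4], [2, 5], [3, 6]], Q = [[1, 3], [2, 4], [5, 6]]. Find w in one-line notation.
Reverse the RSK construction: for i from n down to 1, find the cell of Q containing i, remove the entry at that cell from P, and reverse-bump it up through P; the value ejected from row 1 is w(i).

Step i=6: Q has 6 at row 3, column 2; remove 6 from row 3 of P and reverse-bump: 6 enters row 2 and ejects 5; 5 enters row 1 and ejects 4. So w(6) = 4. P is now [[1, 5], [2, 6], [3]].
Step i=5: Q has 5 at row 3, column 1; remove 3 from row 3 of P and reverse-bump: 3 enters row 2 and ejects 2; 2 enters row 1 and ejects 1. So w(5) = 1. P is now [[2, 5], [3, 6]].
Step i=4: Q has 4 at row 2, column 2; remove 6 from row 2 of P and reverse-bump: 6 enters row 1 and ejects 5. So w(4) = 5. P is now [[2, 6], [3]].
Step i=3: Q has 3 at row 1, column 2; remove that cell from P, ejecting 6. So w(3) = 6. P is now [[2], [3]].
Step i=2: Q has 2 at row 2, column 1; remove 3 from row 2 of P and reverse-bump: 3 enters row 1 and ejects 2. So w(2) = 2. P is now [[3]].
Step i=1: Q has 1 at row 1, column 1; remove that cell from P, ejecting 3. So w(1) = 3. P is now [].

So w = 3 2 6 5 1 4.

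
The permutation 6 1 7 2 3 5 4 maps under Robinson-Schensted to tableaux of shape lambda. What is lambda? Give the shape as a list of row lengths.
[4, 2, 1]

Row-insert each entry into an empty tableau.

After inserting 6: P = [[6]].
After inserting 1: P = [[1], [6]].
After inserting 7: P = [[1, 7], [6]].
After inserting 2: P = [[1, 2], [6, 7]].
After inserting 3: P = [[1, 2, 3], [6, 7]].
After inserting 5: P = [[1, 2, 3, 5], [6, 7]].
After inserting 4: P = [[1, 2, 3, 4], [5, 7], [6]].

The final insertion tableau P = [[1, 2, 3, 4], [5, 7], [6]] has shape [4, 2, 1].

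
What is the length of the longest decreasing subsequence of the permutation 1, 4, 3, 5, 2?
3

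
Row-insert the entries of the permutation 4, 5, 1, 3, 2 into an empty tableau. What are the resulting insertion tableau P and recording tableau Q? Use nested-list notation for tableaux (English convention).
P = [[1, 2], [3, 5], [4]], Q = [[1, 2], [3, 4], [5]]

Insert each entry of the permutation into P by Schensted row insertion, recording in Q the position of each new cell.

Insert 4: appended to row 1. P = [[4]].
Insert 5: appended to row 1. P = [[4, 5]].
Insert 1: 1 bumps 4 from row 1; 4 starts row 2. P = [[1, 5], [4]].
Insert 3: 3 bumps 5 from row 1; 5 appends to row 2. P = [[1, 3], [4, 5]].
Insert 2: 2 bumps 3 from row 1; 3 bumps 4 from row 2; 4 starts row 3. P = [[1, 2], [3, 5], [4]].

So P = [[1, 2], [3, 5], [4]], Q = [[1, 2], [3, 4], [5]].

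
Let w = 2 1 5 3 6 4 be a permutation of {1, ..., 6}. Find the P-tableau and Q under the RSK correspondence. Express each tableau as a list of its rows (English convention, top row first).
Insert each entry of the permutation into P by Schensted row insertion, recording in Q the position of each new cell.

Insert 2: appended to row 1. P = [[2]].
Insert 1: 1 bumps 2 from row 1; 2 starts row 2. P = [[1], [2]].
Insert 5: appended to row 1. P = [[1, 5], [2]].
Insert 3: 3 bumps 5 from row 1; 5 appends to row 2. P = [[1, 3], [2, 5]].
Insert 6: appended to row 1. P = [[1, 3, 6], [2, 5]].
Insert 4: 4 bumps 6 from row 1; 6 appends to row 2. P = [[1, 3, 4], [2, 5, 6]].

So P = [[1, 3, 4], [2, 5, 6]], Q = [[1, 3, 5], [2, 4, 6]].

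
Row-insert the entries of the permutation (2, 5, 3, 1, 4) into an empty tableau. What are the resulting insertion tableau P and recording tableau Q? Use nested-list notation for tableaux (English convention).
P = [[1, 3, 4], [2], [5]], Q = [[1, 2, 5], [3], [4]]

Insert each entry of the permutation into P by Schensted row insertion, recording in Q the position of each new cell.

Insert 2: appended to row 1. P = [[2]].
Insert 5: appended to row 1. P = [[2, 5]].
Insert 3: 3 bumps 5 from row 1; 5 starts row 2. P = [[2, 3], [5]].
Insert 1: 1 bumps 2 from row 1; 2 bumps 5 from row 2; 5 starts row 3. P = [[1, 3], [2], [5]].
Insert 4: appended to row 1. P = [[1, 3, 4], [2], [5]].

So P = [[1, 3, 4], [2], [5]], Q = [[1, 2, 5], [3], [4]].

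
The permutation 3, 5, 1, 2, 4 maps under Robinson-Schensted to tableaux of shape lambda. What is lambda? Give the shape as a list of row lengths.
Row-insert each entry into an empty tableau.

After inserting 3: P = [[3]].
After inserting 5: P = [[3, 5]].
After inserting 1: P = [[1, 5], [3]].
After inserting 2: P = [[1, 2], [3, 5]].
After inserting 4: P = [[1, 2, 4], [3, 5]].

The final insertion tableau P = [[1, 2, 4], [3, 5]] has shape [3, 2].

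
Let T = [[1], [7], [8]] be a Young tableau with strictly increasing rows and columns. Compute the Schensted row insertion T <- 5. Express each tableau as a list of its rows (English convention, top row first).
[[1, 5], [7], [8]]

5 is larger than every entry of row 1, so it is appended to row 1. The new tableau is [[1, 5], [7], [8]].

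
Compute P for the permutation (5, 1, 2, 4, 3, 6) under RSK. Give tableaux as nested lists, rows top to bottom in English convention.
P = [[1, 2, 3, 6], [4], [5]]

After inserting 5: P = [[5]].
After inserting 1: P = [[1], [5]].
After inserting 2: P = [[1, 2], [5]].
After inserting 4: P = [[1, 2, 4], [5]].
After inserting 3: P = [[1, 2, 3], [4], [5]].
After inserting 6: P = [[1, 2, 3, 6], [4], [5]].

So P = [[1, 2, 3, 6], [4], [5]].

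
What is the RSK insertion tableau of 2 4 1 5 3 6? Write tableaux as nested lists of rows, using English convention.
After inserting 2: P = [[2]].
After inserting 4: P = [[2, 4]].
After inserting 1: P = [[1, 4], [2]].
After inserting 5: P = [[1, 4, 5], [2]].
After inserting 3: P = [[1, 3, 5], [2, 4]].
After inserting 6: P = [[1, 3, 5, 6], [2, 4]].

So P = [[1, 3, 5, 6], [2, 4]].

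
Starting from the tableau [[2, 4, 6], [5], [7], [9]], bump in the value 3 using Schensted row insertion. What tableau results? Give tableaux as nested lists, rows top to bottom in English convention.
In row 1, 3 replaces 4 (the leftmost entry greater than 3); 4 is bumped to row 2. In row 2, 4 replaces 5 (the leftmost entry greater than 4); 5 is bumped to row 3. In row 3, 5 replaces 7 (the leftmost entry greater than 5); 7 is bumped to row 4. In row 4, 7 replaces 9 (the leftmost entry greater than 7); 9 is bumped to row 5. 9 starts a new row 5. The new tableau is [[2, 3, 6], [4], [5], [7], [9]].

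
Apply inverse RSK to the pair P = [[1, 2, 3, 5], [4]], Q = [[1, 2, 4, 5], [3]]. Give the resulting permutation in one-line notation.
1 4 2 3 5

Reverse the RSK construction: for i from n down to 1, find the cell of Q containing i, remove the entry at that cell from P, and reverse-bump it up through P; the value ejected from row 1 is w(i).

Step i=5: Q has 5 at row 1, column 4; remove that cell from P, ejecting 5. So w(5) = 5. P is now [[1, 2, 3], [4]].
Step i=4: Q has 4 at row 1, column 3; remove that cell from P, ejecting 3. So w(4) = 3. P is now [[1, 2], [4]].
Step i=3: Q has 3 at row 2, column 1; remove 4 from row 2 of P and reverse-bump: 4 enters row 1 and ejects 2. So w(3) = 2. P is now [[1, 4]].
Step i=2: Q has 2 at row 1, column 2; remove that cell from P, ejecting 4. So w(2) = 4. P is now [[1]].
Step i=1: Q has 1 at row 1, column 1; remove that cell from P, ejecting 1. So w(1) = 1. P is now [].

So w = 1 4 2 3 5.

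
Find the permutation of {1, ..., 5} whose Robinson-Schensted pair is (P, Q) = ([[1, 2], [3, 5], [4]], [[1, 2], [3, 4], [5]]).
4 5 1 3 2

Reverse the RSK construction: for i from n down to 1, find the cell of Q containing i, remove the entry at that cell from P, and reverse-bump it up through P; the value ejected from row 1 is w(i).

Step i=5: Q has 5 at row 3, column 1; remove 4 from row 3 of P and reverse-bump: 4 enters row 2 and ejects 3; 3 enters row 1 and ejects 2. So w(5) = 2. P is now [[1, 3], [4, 5]].
Step i=4: Q has 4 at row 2, column 2; remove 5 from row 2 of P and reverse-bump: 5 enters row 1 and ejects 3. So w(4) = 3. P is now [[1, 5], [4]].
Step i=3: Q has 3 at row 2, column 1; remove 4 from row 2 of P and reverse-bump: 4 enters row 1 and ejects 1. So w(3) = 1. P is now [[4, 5]].
Step i=2: Q has 2 at row 1, column 2; remove that cell from P, ejecting 5. So w(2) = 5. P is now [[4]].
Step i=1: Q has 1 at row 1, column 1; remove that cell from P, ejecting 4. So w(1) = 4. P is now [].

So w = 4 5 1 3 2.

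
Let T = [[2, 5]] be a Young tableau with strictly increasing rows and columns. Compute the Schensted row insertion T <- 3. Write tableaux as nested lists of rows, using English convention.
In row 1, 3 replaces 5 (the leftmost entry greater than 3); 5 is bumped to row 2. 5 starts a new row 2. The new tableau is [[2, 3], [5]].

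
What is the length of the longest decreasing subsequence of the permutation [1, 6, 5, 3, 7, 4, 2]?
4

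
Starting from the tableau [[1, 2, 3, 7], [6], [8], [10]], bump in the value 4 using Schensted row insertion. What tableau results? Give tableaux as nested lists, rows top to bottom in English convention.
In row 1, 4 replaces 7 (the leftmost entry greater than 4); 7 is bumped to row 2. 7 is appended to row 2. The new tableau is [[1, 2, 3, 4], [6, 7], [8], [10]].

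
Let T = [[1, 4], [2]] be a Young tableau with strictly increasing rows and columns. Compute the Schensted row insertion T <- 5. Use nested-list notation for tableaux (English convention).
[[1, 4, 5], [2]]

5 is larger than every entry of row 1, so it is appended to row 1. The new tableau is [[1, 4, 5], [2]].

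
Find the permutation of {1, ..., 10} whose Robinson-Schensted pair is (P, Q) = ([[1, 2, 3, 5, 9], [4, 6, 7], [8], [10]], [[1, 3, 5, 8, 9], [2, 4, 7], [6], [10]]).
Reverse RSK: for i = n, n-1, ..., 1, locate i in Q, remove the corresponding corner cell from P, and reverse-bump its entry up through P; the value ejected from row 1 is w(i).

So w = 4 1 10 6 8 2 3 7 9 5.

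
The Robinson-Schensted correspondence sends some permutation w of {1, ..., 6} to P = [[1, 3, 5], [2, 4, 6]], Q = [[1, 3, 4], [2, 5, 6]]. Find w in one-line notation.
2 1 4 6 3 5

Reverse the RSK construction: for i from n down to 1, find the cell of Q containing i, remove the entry at that cell from P, and reverse-bump it up through P; the value ejected from row 1 is w(i).

Step i=6: Q has 6 at row 2, column 3; remove 6 from row 2 of P and reverse-bump: 6 enters row 1 and ejects 5. So w(6) = 5. P is now [[1, 3, 6], [2, 4]].
Step i=5: Q has 5 at row 2, column 2; remove 4 from row 2 of P and reverse-bump: 4 enters row 1 and ejects 3. So w(5) = 3. P is now [[1, 4, 6], [2]].
Step i=4: Q has 4 at row 1, column 3; remove that cell from P, ejecting 6. So w(4) = 6. P is now [[1, 4], [2]].
Step i=3: Q has 3 at row 1, column 2; remove that cell from P, ejecting 4. So w(3) = 4. P is now [[1], [2]].
Step i=2: Q has 2 at row 2, column 1; remove 2 from row 2 of P and reverse-bump: 2 enters row 1 and ejects 1. So w(2) = 1. P is now [[2]].
Step i=1: Q has 1 at row 1, column 1; remove that cell from P, ejecting 2. So w(1) = 2. P is now [].

So w = 2 1 4 6 3 5.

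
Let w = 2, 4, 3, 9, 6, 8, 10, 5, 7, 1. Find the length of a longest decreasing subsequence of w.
4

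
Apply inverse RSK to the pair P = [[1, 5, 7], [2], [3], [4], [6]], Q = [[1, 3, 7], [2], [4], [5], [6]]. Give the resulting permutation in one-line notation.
Reverse the RSK construction: for i from n down to 1, find the cell of Q containing i, remove the entry at that cell from P, and reverse-bump it up through P; the value ejected from row 1 is w(i).

Step i=7: Q has 7 at row 1, column 3; remove that cell from P, ejecting 7. So w(7) = 7. P is now [[1, 5], [2], [3], [4], [6]].
Step i=6: Q has 6 at row 5, column 1; remove 6 from row 5 of P and reverse-bump: 6 enters row 4 and ejects 4; 4 enters row 3 and ejects 3; 3 enters row 2 and ejects 2; 2 enters row 1 and ejects 1. So w(6) = 1. P is now [[2, 5], [3], [4], [6]].
Step i=5: Q has 5 at row 4, column 1; remove 6 from row 4 of P and reverse-bump: 6 enters row 3 and ejects 4; 4 enters row 2 and ejects 3; 3 enters row 1 and ejects 2. So w(5) = 2. P is now [[3, 5], [4], [6]].
Step i=4: Q has 4 at row 3, column 1; remove 6 from row 3 of P and reverse-bump: 6 enters row 2 and ejects 4; 4 enters row 1 and ejects 3. So w(4) = 3. P is now [[4, 5], [6]].
Step i=3: Q has 3 at row 1, column 2; remove that cell from P, ejecting 5. So w(3) = 5. P is now [[4], [6]].
Step i=2: Q has 2 at row 2, column 1; remove 6 from row 2 of P and reverse-bump: 6 enters row 1 and ejects 4. So w(2) = 4. P is now [[6]].
Step i=1: Q has 1 at row 1, column 1; remove that cell from P, ejecting 6. So w(1) = 6. P is now [].

So w = 6 4 5 3 2 1 7.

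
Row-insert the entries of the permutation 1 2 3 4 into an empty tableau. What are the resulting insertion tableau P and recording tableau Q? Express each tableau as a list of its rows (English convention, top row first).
Insert each entry of the permutation into P by Schensted row insertion, recording in Q the position of each new cell.

After inserting 1: P = [[1]].
After inserting 2: P = [[1, 2]].
After inserting 3: P = [[1, 2, 3]].
After inserting 4: P = [[1, 2, 3, 4]].

So P = [[1, 2, 3, 4]], Q = [[1, 2, 3, 4]].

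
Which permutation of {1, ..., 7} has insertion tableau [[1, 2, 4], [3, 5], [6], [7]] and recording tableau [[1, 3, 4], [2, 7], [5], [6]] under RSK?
7 1 3 6 5 2 4

Reverse RSK: for i = n, n-1, ..., 1, locate i in Q, remove the corresponding corner cell from P, and reverse-bump its entry up through P; the value ejected from row 1 is w(i).

So w = 7 1 3 6 5 2 4.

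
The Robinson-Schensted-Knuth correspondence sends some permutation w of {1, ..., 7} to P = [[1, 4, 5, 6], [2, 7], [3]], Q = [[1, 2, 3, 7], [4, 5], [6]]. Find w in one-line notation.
3 4 7 2 5 1 6

Reverse the RSK construction: for i from n down to 1, find the cell of Q containing i, remove the entry at that cell from P, and reverse-bump it up through P; the value ejected from row 1 is w(i).

Step i=7: Q has 7 at row 1, column 4; remove that cell from P, ejecting 6. So w(7) = 6. P is now [[1, 4, 5], [2, 7], [3]].
Step i=6: Q has 6 at row 3, column 1; remove 3 from row 3 of P and reverse-bump: 3 enters row 2 and ejects 2; 2 enters row 1 and ejects 1. So w(6) = 1. P is now [[2, 4, 5], [3, 7]].
Step i=5: Q has 5 at row 2, column 2; remove 7 from row 2 of P and reverse-bump: 7 enters row 1 and ejects 5. So w(5) = 5. P is now [[2, 4, 7], [3]].
Step i=4: Q has 4 at row 2, column 1; remove 3 from row 2 of P and reverse-bump: 3 enters row 1 and ejects 2. So w(4) = 2. P is now [[3, 4, 7]].
Step i=3: Q has 3 at row 1, column 3; remove that cell from P, ejecting 7. So w(3) = 7. P is now [[3, 4]].
Step i=2: Q has 2 at row 1, column 2; remove that cell from P, ejecting 4. So w(2) = 4. P is now [[3]].
Step i=1: Q has 1 at row 1, column 1; remove that cell from P, ejecting 3. So w(1) = 3. P is now [].

So w = 3 4 7 2 5 1 6.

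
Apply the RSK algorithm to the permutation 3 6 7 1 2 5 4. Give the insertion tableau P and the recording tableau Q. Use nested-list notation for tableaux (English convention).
Insert each entry of the permutation into P by Schensted row insertion, recording in Q the position of each new cell.

Insert 3: appended to row 1. P = [[3]], Q = [[1]].
Insert 6: appended to row 1. P = [[3, 6]], Q = [[1, 2]].
Insert 7: appended to row 1. P = [[3, 6, 7]], Q = [[1, 2, 3]].
Insert 1: 1 bumps 3 from row 1; 3 starts row 2. P = [[1, 6, 7], [3]], Q = [[1, 2, 3], [4]].
Insert 2: 2 bumps 6 from row 1; 6 appends to row 2. P = [[1, 2, 7], [3, 6]], Q = [[1, 2, 3], [4, 5]].
Insert 5: 5 bumps 7 from row 1; 7 appends to row 2. P = [[1, 2, 5], [3, 6, 7]], Q = [[1, 2, 3], [4, 5, 6]].
Insert 4: 4 bumps 5 from row 1; 5 bumps 6 from row 2; 6 starts row 3. P = [[1, 2, 4], [3, 5, 7], [6]], Q = [[1, 2, 3], [4, 5, 6], [7]].

So P = [[1, 2, 4], [3, 5, 7], [6]], Q = [[1, 2, 3], [4, 5, 6], [7]].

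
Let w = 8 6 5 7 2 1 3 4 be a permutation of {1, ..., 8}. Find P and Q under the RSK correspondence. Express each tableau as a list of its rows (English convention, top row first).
Insert each entry of the permutation into P by Schensted row insertion, recording in Q the position of each new cell.

Insert 8: appended to row 1. P = [[8]].
Insert 6: 6 bumps 8 from row 1; 8 starts row 2. P = [[6], [8]].
Insert 5: 5 bumps 6 from row 1; 6 bumps 8 from row 2; 8 starts row 3. P = [[5], [6], [8]].
Insert 7: appended to row 1. P = [[5, 7], [6], [8]].
Insert 2: 2 bumps 5 from row 1; 5 bumps 6 from row 2; 6 bumps 8 from row 3; 8 starts row 4. P = [[2, 7], [5], [6], [8]].
Insert 1: 1 bumps 2 from row 1; 2 bumps 5 from row 2; 5 bumps 6 from row 3; 6 bumps 8 from row 4; 8 starts row 5. P = [[1, 7], [2], [5], [6], [8]].
Insert 3: 3 bumps 7 from row 1; 7 appends to row 2. P = [[1, 3], [2, 7], [5], [6], [8]].
Insert 4: appended to row 1. P = [[1, 3, 4], [2, 7], [5], [6], [8]].

So P = [[1, 3, 4], [2, 7], [5], [6], [8]], Q = [[1, 4, 8], [2, 7], [3], [5], [6]].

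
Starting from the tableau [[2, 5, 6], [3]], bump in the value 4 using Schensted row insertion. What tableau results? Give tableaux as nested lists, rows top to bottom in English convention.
[[2, 4, 6], [3, 5]]

In row 1, 4 replaces 5 (the leftmost entry greater than 4); 5 is bumped to row 2. 5 is appended to row 2. The new tableau is [[2, 4, 6], [3, 5]].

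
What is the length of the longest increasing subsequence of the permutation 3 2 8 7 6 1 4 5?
3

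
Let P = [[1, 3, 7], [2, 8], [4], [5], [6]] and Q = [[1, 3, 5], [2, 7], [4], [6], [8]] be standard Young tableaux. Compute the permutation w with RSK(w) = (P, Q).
6 2 5 4 8 3 7 1

Reverse RSK: for i = n, n-1, ..., 1, locate i in Q, remove the corresponding corner cell from P, and reverse-bump its entry up through P; the value ejected from row 1 is w(i).

So w = 6 2 5 4 8 3 7 1.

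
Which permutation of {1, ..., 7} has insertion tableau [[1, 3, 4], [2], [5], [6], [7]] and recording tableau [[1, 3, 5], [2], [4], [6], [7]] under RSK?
7 2 6 3 5 4 1

Reverse the RSK construction: for i from n down to 1, find the cell of Q containing i, remove the entry at that cell from P, and reverse-bump it up through P; the value ejected from row 1 is w(i).

Step i=7: Q has 7 at row 5, column 1; remove 7 from row 5 of P and reverse-bump: 7 enters row 4 and ejects 6; 6 enters row 3 and ejects 5; 5 enters row 2 and ejects 2; 2 enters row 1 and ejects 1. So w(7) = 1. P is now [[2, 3, 4], [5], [6], [7]].
Step i=6: Q has 6 at row 4, column 1; remove 7 from row 4 of P and reverse-bump: 7 enters row 3 and ejects 6; 6 enters row 2 and ejects 5; 5 enters row 1 and ejects 4. So w(6) = 4. P is now [[2, 3, 5], [6], [7]].
Step i=5: Q has 5 at row 1, column 3; remove that cell from P, ejecting 5. So w(5) = 5. P is now [[2, 3], [6], [7]].
Step i=4: Q has 4 at row 3, column 1; remove 7 from row 3 of P and reverse-bump: 7 enters row 2 and ejects 6; 6 enters row 1 and ejects 3. So w(4) = 3. P is now [[2, 6], [7]].
Step i=3: Q has 3 at row 1, column 2; remove that cell from P, ejecting 6. So w(3) = 6. P is now [[2], [7]].
Step i=2: Q has 2 at row 2, column 1; remove 7 from row 2 of P and reverse-bump: 7 enters row 1 and ejects 2. So w(2) = 2. P is now [[7]].
Step i=1: Q has 1 at row 1, column 1; remove that cell from P, ejecting 7. So w(1) = 7. P is now [].

So w = 7 2 6 3 5 4 1.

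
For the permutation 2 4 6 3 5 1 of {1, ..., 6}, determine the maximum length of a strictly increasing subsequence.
3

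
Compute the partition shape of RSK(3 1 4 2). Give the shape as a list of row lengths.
Row-insert each entry into an empty tableau.

After inserting 3: P = [[3]].
After inserting 1: P = [[1], [3]].
After inserting 4: P = [[1, 4], [3]].
After inserting 2: P = [[1, 2], [3, 4]].

The final insertion tableau P = [[1, 2], [3, 4]] has shape [2, 2].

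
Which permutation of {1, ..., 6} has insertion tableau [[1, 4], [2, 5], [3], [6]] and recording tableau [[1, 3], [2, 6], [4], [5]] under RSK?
6 3 5 2 1 4

Reverse the RSK construction: for i from n down to 1, find the cell of Q containing i, remove the entry at that cell from P, and reverse-bump it up through P; the value ejected from row 1 is w(i).

Step i=6: Q has 6 at row 2, column 2; remove 5 from row 2 of P and reverse-bump: 5 enters row 1 and ejects 4. So w(6) = 4. P is now [[1, 5], [2], [3], [6]].
Step i=5: Q has 5 at row 4, column 1; remove 6 from row 4 of P and reverse-bump: 6 enters row 3 and ejects 3; 3 enters row 2 and ejects 2; 2 enters row 1 and ejects 1. So w(5) = 1. P is now [[2, 5], [3], [6]].
Step i=4: Q has 4 at row 3, column 1; remove 6 from row 3 of P and reverse-bump: 6 enters row 2 and ejects 3; 3 enters row 1 and ejects 2. So w(4) = 2. P is now [[3, 5], [6]].
Step i=3: Q has 3 at row 1, column 2; remove that cell from P, ejecting 5. So w(3) = 5. P is now [[3], [6]].
Step i=2: Q has 2 at row 2, column 1; remove 6 from row 2 of P and reverse-bump: 6 enters row 1 and ejects 3. So w(2) = 3. P is now [[6]].
Step i=1: Q has 1 at row 1, column 1; remove that cell from P, ejecting 6. So w(1) = 6. P is now [].

So w = 6 3 5 2 1 4.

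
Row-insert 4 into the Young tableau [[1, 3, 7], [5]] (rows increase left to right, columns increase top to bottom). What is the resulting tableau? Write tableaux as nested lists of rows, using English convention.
In row 1, 4 replaces 7 (the leftmost entry greater than 4); 7 is bumped to row 2. 7 is appended to row 2. The new tableau is [[1, 3, 4], [5, 7]].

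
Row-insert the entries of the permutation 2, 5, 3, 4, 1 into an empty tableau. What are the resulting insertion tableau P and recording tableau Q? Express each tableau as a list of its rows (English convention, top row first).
Insert each entry of the permutation into P by Schensted row insertion, recording in Q the position of each new cell.

After inserting 2: P = [[2]].
After inserting 5: P = [[2, 5]].
After inserting 3: P = [[2, 3], [5]].
After inserting 4: P = [[2, 3, 4], [5]].
After inserting 1: P = [[1, 3, 4], [2], [5]].

So P = [[1, 3, 4], [2], [5]], Q = [[1, 2, 4], [3], [5]].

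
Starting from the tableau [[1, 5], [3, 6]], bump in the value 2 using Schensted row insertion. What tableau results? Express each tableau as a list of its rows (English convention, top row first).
In row 1, 2 replaces 5 (the leftmost entry greater than 2); 5 is bumped to row 2. In row 2, 5 replaces 6 (the leftmost entry greater than 5); 6 is bumped to row 3. 6 starts a new row 3. The new tableau is [[1, 2], [3, 5], [6]].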